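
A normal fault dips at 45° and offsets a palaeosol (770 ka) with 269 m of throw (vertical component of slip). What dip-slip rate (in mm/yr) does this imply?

dip-slip = throw / sin(dip) = 269 m / sin(45°) = 380.4 m
rate = 380.4 m / 770 ka = 0.000494 m/yr = 0.494 mm/yr

0.494 mm/yr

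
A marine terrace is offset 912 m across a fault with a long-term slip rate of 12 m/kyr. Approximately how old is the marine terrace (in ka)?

age = offset / rate = 912 m / (12 m/kyr) = 76000 yr = 76 ka

76 ka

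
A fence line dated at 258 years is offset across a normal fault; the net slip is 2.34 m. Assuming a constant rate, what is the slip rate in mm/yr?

rate = 2.34 m / 258 years = 0.00907 m/yr = 9.07 mm/yr

9.07 mm/yr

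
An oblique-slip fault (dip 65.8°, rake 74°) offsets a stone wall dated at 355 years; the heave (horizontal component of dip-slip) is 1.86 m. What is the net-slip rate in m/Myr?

13300 m/Myr

dip-slip = heave / cos(dip) = 1.86 / cos(65.8°) = 4.537 m
net slip = dip-slip / sin(rake) = 4.537 / sin(74°) = 4.720 m
rate = 4.720 m / 355 years = 0.0133 m/yr = 13300 m/Myr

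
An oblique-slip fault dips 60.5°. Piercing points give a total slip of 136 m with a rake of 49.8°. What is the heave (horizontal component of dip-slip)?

dip-slip = net slip × sin(rake) = 136 m × sin(49.8°) = 103.9 m
heave = dip-slip × cos(dip) = 103.9 × cos(60.5°) = 51.2 m

51.2 m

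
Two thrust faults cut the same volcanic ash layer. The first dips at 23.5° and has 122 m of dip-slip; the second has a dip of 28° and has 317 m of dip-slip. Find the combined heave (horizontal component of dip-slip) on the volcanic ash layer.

heave_A = 122 × cos(23.5°) = 111.9 m
heave_B = 317 × cos(28°) = 279.9 m
total = 111.9 + 279.9 = 392 m

392 m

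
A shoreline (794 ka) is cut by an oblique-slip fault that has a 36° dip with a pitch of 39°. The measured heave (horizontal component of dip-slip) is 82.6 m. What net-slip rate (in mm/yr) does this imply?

dip-slip = heave / cos(dip) = 82.6 / cos(36°) = 102.1 m
net slip = dip-slip / sin(rake) = 102.1 / sin(39°) = 162.2 m
rate = 162.2 m / 794 ka = 0.000204 m/yr = 0.204 mm/yr

0.204 mm/yr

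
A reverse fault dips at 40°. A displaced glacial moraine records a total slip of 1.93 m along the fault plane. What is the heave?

1.48 m

heave = dip-slip × cos(dip) = 1.93 m × cos(40°) = 1.48 m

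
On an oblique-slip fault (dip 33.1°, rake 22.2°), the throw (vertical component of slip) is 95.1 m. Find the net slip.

461 m

dip-slip = throw / sin(dip) = 95.1 / sin(33.1°) = 174.1 m
net slip = dip-slip / sin(rake) = 174.1 / sin(22.2°) = 461 m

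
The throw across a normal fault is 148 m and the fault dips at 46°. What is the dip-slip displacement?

206 m

dip-slip = throw / sin(dip) = 148 / sin(46°) = 206 m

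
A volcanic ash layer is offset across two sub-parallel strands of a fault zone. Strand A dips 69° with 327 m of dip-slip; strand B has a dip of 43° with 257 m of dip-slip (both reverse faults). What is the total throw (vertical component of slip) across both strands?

481 m

throw_A = 327 × sin(69°) = 305.3 m
throw_B = 257 × sin(43°) = 175.3 m
total = 305.3 + 175.3 = 481 m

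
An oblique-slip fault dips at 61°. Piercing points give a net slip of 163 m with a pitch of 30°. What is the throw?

71.3 m

dip-slip = net slip × sin(rake) = 163 m × sin(30°) = 81.50 m
throw = dip-slip × sin(dip) = 81.50 × sin(61°) = 71.3 m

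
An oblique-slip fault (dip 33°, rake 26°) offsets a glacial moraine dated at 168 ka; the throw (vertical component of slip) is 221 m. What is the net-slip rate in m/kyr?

5.51 m/kyr

dip-slip = throw / sin(dip) = 221 / sin(33°) = 405.8 m
net slip = dip-slip / sin(rake) = 405.8 / sin(26°) = 925.6 m
rate = 925.6 m / 168 ka = 0.00551 m/yr = 5.51 m/kyr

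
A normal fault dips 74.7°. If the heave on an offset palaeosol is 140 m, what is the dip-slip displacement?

531 m

dip-slip = heave / cos(dip) = 140 / cos(74.7°) = 531 m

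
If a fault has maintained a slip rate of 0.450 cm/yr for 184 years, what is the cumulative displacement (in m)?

0.828 m

slip = rate × time = 0.450 cm/yr × 184 years = 0.828 m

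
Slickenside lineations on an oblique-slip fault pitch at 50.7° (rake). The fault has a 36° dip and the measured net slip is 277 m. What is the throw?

126 m

dip-slip = net slip × sin(rake) = 277 m × sin(50.7°) = 214.4 m
throw = dip-slip × sin(dip) = 214.4 × sin(36°) = 126 m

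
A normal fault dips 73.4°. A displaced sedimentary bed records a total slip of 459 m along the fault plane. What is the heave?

heave = dip-slip × cos(dip) = 459 m × cos(73.4°) = 131 m

131 m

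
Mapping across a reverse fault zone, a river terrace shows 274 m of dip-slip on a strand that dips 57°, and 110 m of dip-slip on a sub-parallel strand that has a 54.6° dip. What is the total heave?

heave_A = 274 × cos(57°) = 149.2 m
heave_B = 110 × cos(54.6°) = 63.72 m
total = 149.2 + 63.72 = 213 m

213 m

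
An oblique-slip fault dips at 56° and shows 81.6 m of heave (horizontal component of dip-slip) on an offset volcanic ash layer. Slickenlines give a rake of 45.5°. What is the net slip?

205 m

dip-slip = heave / cos(dip) = 81.6 / cos(56°) = 145.9 m
net slip = dip-slip / sin(rake) = 145.9 / sin(45.5°) = 205 m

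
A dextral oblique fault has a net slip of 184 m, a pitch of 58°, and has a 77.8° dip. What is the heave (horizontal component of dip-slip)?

33 m

dip-slip = net slip × sin(rake) = 184 m × sin(58°) = 156 m
heave = dip-slip × cos(dip) = 156 × cos(77.8°) = 33 m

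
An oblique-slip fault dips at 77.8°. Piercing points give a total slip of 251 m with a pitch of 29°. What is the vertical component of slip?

dip-slip = net slip × sin(rake) = 251 m × sin(29°) = 121.7 m
throw = dip-slip × sin(dip) = 121.7 × sin(77.8°) = 119 m

119 m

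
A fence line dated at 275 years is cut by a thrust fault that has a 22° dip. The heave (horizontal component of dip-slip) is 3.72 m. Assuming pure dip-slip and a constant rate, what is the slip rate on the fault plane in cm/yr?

dip-slip = heave / cos(dip) = 3.72 m / cos(22°) = 4.012 m
rate = 4.012 m / 275 years = 0.0146 m/yr = 1.46 cm/yr

1.46 cm/yr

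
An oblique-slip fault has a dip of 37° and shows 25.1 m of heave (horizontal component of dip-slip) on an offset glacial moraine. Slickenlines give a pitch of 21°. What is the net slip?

dip-slip = heave / cos(dip) = 25.1 / cos(37°) = 31.43 m
net slip = dip-slip / sin(rake) = 31.43 / sin(21°) = 87.7 m

87.7 m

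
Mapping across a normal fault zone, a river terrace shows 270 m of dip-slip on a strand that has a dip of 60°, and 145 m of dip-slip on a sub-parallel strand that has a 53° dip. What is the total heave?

222 m

heave_A = 270 × cos(60°) = 135 m
heave_B = 145 × cos(53°) = 87.26 m
total = 135 + 87.26 = 222 m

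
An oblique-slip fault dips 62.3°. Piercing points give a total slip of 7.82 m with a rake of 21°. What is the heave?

1.30 m

dip-slip = net slip × sin(rake) = 7.82 m × sin(21°) = 2.802 m
heave = dip-slip × cos(dip) = 2.802 × cos(62.3°) = 1.30 m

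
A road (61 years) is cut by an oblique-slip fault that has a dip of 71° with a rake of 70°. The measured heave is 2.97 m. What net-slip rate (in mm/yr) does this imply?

dip-slip = heave / cos(dip) = 2.97 / cos(71°) = 9.123 m
net slip = dip-slip / sin(rake) = 9.123 / sin(70°) = 9.708 m
rate = 9.708 m / 61 years = 0.159 m/yr = 159 mm/yr

159 mm/yr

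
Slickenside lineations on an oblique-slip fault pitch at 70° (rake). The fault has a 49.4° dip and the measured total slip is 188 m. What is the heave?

115 m

dip-slip = net slip × sin(rake) = 188 m × sin(70°) = 176.7 m
heave = dip-slip × cos(dip) = 176.7 × cos(49.4°) = 115 m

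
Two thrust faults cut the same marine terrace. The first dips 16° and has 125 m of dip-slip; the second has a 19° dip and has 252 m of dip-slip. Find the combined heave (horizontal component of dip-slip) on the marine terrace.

358 m

heave_A = 125 × cos(16°) = 120.2 m
heave_B = 252 × cos(19°) = 238.3 m
total = 120.2 + 238.3 = 358 m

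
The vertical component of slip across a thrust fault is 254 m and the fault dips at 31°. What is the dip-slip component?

493 m

dip-slip = throw / sin(dip) = 254 / sin(31°) = 493 m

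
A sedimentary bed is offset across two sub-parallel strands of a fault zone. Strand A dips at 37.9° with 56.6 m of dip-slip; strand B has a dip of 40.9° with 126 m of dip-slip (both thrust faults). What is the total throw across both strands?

throw_A = 56.6 × sin(37.9°) = 34.77 m
throw_B = 126 × sin(40.9°) = 82.50 m
total = 34.77 + 82.50 = 117 m

117 m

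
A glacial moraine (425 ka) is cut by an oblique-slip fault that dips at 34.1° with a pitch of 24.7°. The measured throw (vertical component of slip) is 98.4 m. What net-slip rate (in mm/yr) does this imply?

0.988 mm/yr

dip-slip = throw / sin(dip) = 98.4 / sin(34.1°) = 175.5 m
net slip = dip-slip / sin(rake) = 175.5 / sin(24.7°) = 420 m
rate = 420 m / 425 ka = 0.000988 m/yr = 0.988 mm/yr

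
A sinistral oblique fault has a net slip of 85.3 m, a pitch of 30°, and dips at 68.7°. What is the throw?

39.7 m

dip-slip = net slip × sin(rake) = 85.3 m × sin(30°) = 42.65 m
throw = dip-slip × sin(dip) = 42.65 × sin(68.7°) = 39.7 m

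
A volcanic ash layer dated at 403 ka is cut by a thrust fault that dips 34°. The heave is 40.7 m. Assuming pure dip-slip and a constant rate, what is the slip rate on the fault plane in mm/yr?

dip-slip = heave / cos(dip) = 40.7 m / cos(34°) = 49.09 m
rate = 49.09 m / 403 ka = 0.000122 m/yr = 0.122 mm/yr

0.122 mm/yr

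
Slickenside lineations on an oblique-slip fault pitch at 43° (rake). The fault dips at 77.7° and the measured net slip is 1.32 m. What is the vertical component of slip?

0.880 m

dip-slip = net slip × sin(rake) = 1.32 m × sin(43°) = 0.9002 m
throw = dip-slip × sin(dip) = 0.9002 × sin(77.7°) = 0.880 m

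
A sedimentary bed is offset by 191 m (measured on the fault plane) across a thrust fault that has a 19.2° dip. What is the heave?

heave = dip-slip × cos(dip) = 191 m × cos(19.2°) = 180 m

180 m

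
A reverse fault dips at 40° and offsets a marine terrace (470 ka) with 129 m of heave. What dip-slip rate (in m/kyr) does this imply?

dip-slip = heave / cos(dip) = 129 m / cos(40°) = 168.4 m
rate = 168.4 m / 470 ka = 0.000358 m/yr = 0.358 m/kyr

0.358 m/kyr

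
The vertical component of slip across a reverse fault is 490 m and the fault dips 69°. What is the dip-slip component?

dip-slip = throw / sin(dip) = 490 / sin(69°) = 525 m

525 m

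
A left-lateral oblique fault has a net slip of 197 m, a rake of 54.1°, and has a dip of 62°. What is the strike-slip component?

strike-slip = net slip × cos(rake) = 197 m × cos(54.1°) = 116 m

116 m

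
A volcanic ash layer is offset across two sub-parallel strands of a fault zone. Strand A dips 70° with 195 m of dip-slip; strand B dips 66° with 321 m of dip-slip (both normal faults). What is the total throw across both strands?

476 m

throw_A = 195 × sin(70°) = 183.2 m
throw_B = 321 × sin(66°) = 293.2 m
total = 183.2 + 293.2 = 476 m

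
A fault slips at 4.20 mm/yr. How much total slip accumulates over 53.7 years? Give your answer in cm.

slip = rate × time = 4.20 mm/yr × 53.7 years = 0.226 m = 22.6 cm

22.6 cm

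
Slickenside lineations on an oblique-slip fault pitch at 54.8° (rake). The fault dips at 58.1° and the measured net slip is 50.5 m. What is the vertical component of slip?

35 m

dip-slip = net slip × sin(rake) = 50.5 m × sin(54.8°) = 41.27 m
throw = dip-slip × sin(dip) = 41.27 × sin(58.1°) = 35 m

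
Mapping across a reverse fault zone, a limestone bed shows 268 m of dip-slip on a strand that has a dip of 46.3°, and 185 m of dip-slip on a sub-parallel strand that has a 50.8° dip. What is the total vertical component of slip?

throw_A = 268 × sin(46.3°) = 193.8 m
throw_B = 185 × sin(50.8°) = 143.4 m
total = 193.8 + 143.4 = 337 m

337 m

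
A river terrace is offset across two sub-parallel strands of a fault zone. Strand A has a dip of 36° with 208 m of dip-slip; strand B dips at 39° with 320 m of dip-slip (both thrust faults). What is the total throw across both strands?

throw_A = 208 × sin(36°) = 122.3 m
throw_B = 320 × sin(39°) = 201.4 m
total = 122.3 + 201.4 = 324 m

324 m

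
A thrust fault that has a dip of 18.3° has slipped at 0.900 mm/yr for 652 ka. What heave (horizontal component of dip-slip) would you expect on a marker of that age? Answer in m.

dip-slip = rate × time = 0.900 mm/yr × 652 ka = 586.8 m
heave = dip-slip × cos(dip) = 586.8 × cos(18.3°) = 557 m

557 m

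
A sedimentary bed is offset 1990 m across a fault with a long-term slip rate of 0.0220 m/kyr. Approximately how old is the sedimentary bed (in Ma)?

age = offset / rate = 1990 m / (0.0220 m/kyr) = 9.05e+07 yr = 90.5 Ma

90.5 Ma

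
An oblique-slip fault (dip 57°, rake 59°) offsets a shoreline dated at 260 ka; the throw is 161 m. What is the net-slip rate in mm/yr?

0.861 mm/yr

dip-slip = throw / sin(dip) = 161 / sin(57°) = 192 m
net slip = dip-slip / sin(rake) = 192 / sin(59°) = 224 m
rate = 224 m / 260 ka = 0.000861 m/yr = 0.861 mm/yr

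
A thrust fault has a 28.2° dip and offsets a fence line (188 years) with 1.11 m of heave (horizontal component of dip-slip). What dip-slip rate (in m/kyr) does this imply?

dip-slip = heave / cos(dip) = 1.11 m / cos(28.2°) = 1.259 m
rate = 1.259 m / 188 years = 0.00670 m/yr = 6.70 m/kyr

6.70 m/kyr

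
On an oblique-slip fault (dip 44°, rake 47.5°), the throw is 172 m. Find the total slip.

dip-slip = throw / sin(dip) = 172 / sin(44°) = 247.6 m
net slip = dip-slip / sin(rake) = 247.6 / sin(47.5°) = 336 m

336 m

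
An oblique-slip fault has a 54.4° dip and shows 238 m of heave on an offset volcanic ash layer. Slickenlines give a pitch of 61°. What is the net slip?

467 m

dip-slip = heave / cos(dip) = 238 / cos(54.4°) = 408.8 m
net slip = dip-slip / sin(rake) = 408.8 / sin(61°) = 467 m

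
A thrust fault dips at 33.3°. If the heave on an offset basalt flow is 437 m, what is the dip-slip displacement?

523 m

dip-slip = heave / cos(dip) = 437 / cos(33.3°) = 523 m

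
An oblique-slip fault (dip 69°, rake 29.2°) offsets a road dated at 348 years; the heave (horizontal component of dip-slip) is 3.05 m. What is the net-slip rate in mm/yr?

50.1 mm/yr

dip-slip = heave / cos(dip) = 3.05 / cos(69°) = 8.511 m
net slip = dip-slip / sin(rake) = 8.511 / sin(29.2°) = 17.45 m
rate = 17.45 m / 348 years = 0.0501 m/yr = 50.1 mm/yr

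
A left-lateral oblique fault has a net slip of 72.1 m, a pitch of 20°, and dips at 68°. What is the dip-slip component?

dip-slip = net slip × sin(rake) = 72.1 m × sin(20°) = 24.7 m

24.7 m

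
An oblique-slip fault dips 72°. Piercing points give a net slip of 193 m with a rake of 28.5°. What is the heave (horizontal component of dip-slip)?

28.5 m

dip-slip = net slip × sin(rake) = 193 m × sin(28.5°) = 92.09 m
heave = dip-slip × cos(dip) = 92.09 × cos(72°) = 28.5 m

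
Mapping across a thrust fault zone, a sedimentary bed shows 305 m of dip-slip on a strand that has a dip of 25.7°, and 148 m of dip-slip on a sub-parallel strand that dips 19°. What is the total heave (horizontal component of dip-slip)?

heave_A = 305 × cos(25.7°) = 274.8 m
heave_B = 148 × cos(19°) = 139.9 m
total = 274.8 + 139.9 = 415 m

415 m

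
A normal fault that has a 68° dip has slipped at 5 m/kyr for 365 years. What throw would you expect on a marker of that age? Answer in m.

1.69 m

dip-slip = rate × time = 5 m/kyr × 365 years = 1.825 m
throw = dip-slip × sin(dip) = 1.825 × sin(68°) = 1.69 m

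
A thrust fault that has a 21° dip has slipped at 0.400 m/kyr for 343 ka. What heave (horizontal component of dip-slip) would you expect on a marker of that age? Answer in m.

128 m

dip-slip = rate × time = 0.400 m/kyr × 343 ka = 137.2 m
heave = dip-slip × cos(dip) = 137.2 × cos(21°) = 128 m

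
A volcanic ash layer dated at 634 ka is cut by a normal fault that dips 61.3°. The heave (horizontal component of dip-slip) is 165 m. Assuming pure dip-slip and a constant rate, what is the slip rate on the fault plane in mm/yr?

0.542 mm/yr

dip-slip = heave / cos(dip) = 165 m / cos(61.3°) = 343.6 m
rate = 343.6 m / 634 ka = 0.000542 m/yr = 0.542 mm/yr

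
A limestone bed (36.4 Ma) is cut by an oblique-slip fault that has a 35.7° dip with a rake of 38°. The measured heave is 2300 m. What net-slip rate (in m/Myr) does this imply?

dip-slip = heave / cos(dip) = 2300 / cos(35.7°) = 2832 m
net slip = dip-slip / sin(rake) = 2832 / sin(38°) = 4600 m
rate = 4600 m / 36.4 Ma = 0.000126 m/yr = 126 m/Myr

126 m/Myr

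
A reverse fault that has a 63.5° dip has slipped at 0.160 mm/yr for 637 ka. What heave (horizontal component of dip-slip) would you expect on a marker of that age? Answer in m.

45.5 m

dip-slip = rate × time = 0.160 mm/yr × 637 ka = 101.9 m
heave = dip-slip × cos(dip) = 101.9 × cos(63.5°) = 45.5 m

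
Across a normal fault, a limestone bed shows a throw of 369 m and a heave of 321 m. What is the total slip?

489 m

net slip = √(throw² + heave²) = √(369² + 321²) = 489 m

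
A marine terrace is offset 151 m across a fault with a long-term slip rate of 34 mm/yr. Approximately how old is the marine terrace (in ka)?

4.44 ka

age = offset / rate = 151 m / (34 mm/yr) = 4440 yr = 4.44 ka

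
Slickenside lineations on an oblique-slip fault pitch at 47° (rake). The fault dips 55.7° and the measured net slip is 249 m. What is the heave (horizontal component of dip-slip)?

dip-slip = net slip × sin(rake) = 249 m × sin(47°) = 182.1 m
heave = dip-slip × cos(dip) = 182.1 × cos(55.7°) = 103 m

103 m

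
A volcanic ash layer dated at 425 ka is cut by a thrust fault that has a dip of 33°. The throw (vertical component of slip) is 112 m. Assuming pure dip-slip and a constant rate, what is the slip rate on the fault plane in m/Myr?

dip-slip = throw / sin(dip) = 112 m / sin(33°) = 205.6 m
rate = 205.6 m / 425 ka = 0.000484 m/yr = 484 m/Myr

484 m/Myr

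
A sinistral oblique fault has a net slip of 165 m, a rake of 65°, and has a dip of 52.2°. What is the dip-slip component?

150 m

dip-slip = net slip × sin(rake) = 165 m × sin(65°) = 150 m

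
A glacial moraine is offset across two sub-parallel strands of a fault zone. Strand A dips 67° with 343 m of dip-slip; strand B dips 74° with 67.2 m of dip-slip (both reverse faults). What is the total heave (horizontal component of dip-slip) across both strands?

153 m

heave_A = 343 × cos(67°) = 134 m
heave_B = 67.2 × cos(74°) = 18.52 m
total = 134 + 18.52 = 153 m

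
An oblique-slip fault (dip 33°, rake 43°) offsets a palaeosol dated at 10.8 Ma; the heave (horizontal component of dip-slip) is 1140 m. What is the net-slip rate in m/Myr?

185 m/Myr

dip-slip = heave / cos(dip) = 1140 / cos(33°) = 1359 m
net slip = dip-slip / sin(rake) = 1359 / sin(43°) = 1993 m
rate = 1993 m / 10.8 Ma = 0.000185 m/yr = 185 m/Myr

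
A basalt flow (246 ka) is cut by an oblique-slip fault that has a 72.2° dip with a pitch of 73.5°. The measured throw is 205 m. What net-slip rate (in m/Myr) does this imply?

dip-slip = throw / sin(dip) = 205 / sin(72.2°) = 215.3 m
net slip = dip-slip / sin(rake) = 215.3 / sin(73.5°) = 224.6 m
rate = 224.6 m / 246 ka = 0.000913 m/yr = 913 m/Myr

913 m/Myr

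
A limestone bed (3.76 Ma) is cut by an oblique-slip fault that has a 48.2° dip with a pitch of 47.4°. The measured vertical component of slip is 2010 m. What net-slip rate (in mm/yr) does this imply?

0.974 mm/yr

dip-slip = throw / sin(dip) = 2010 / sin(48.2°) = 2696 m
net slip = dip-slip / sin(rake) = 2696 / sin(47.4°) = 3663 m
rate = 3663 m / 3.76 Ma = 0.000974 m/yr = 0.974 mm/yr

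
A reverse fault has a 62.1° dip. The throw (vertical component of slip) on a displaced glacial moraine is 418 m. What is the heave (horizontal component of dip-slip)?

221 m

heave = throw / tan(dip) = 418 / tan(62.1°) = 221 m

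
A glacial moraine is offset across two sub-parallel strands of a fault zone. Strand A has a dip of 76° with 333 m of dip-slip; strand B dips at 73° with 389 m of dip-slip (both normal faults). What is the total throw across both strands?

695 m

throw_A = 333 × sin(76°) = 323.1 m
throw_B = 389 × sin(73°) = 372 m
total = 323.1 + 372 = 695 m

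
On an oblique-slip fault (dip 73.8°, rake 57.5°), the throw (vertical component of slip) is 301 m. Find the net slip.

dip-slip = throw / sin(dip) = 301 / sin(73.8°) = 313.4 m
net slip = dip-slip / sin(rake) = 313.4 / sin(57.5°) = 372 m

372 m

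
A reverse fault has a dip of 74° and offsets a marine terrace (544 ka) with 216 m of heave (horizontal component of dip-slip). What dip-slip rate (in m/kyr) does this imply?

1.44 m/kyr

dip-slip = heave / cos(dip) = 216 m / cos(74°) = 783.6 m
rate = 783.6 m / 544 ka = 0.00144 m/yr = 1.44 m/kyr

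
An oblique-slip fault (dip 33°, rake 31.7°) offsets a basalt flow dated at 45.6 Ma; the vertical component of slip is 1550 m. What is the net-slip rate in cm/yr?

dip-slip = throw / sin(dip) = 1550 / sin(33°) = 2846 m
net slip = dip-slip / sin(rake) = 2846 / sin(31.7°) = 5416 m
rate = 5416 m / 45.6 Ma = 0.000119 m/yr = 0.0119 cm/yr

0.0119 cm/yr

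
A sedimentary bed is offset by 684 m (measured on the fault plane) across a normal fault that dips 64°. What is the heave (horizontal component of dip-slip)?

300 m

heave = dip-slip × cos(dip) = 684 m × cos(64°) = 300 m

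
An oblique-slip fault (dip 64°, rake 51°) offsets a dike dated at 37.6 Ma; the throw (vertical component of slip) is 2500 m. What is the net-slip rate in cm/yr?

dip-slip = throw / sin(dip) = 2500 / sin(64°) = 2782 m
net slip = dip-slip / sin(rake) = 2782 / sin(51°) = 3579 m
rate = 3579 m / 37.6 Ma = 0.0000952 m/yr = 0.00952 cm/yr

0.00952 cm/yr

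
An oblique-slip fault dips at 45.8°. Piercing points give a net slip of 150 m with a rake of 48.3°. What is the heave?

dip-slip = net slip × sin(rake) = 150 m × sin(48.3°) = 112 m
heave = dip-slip × cos(dip) = 112 × cos(45.8°) = 78.1 m

78.1 m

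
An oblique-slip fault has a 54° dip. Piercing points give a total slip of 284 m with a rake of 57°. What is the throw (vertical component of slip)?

dip-slip = net slip × sin(rake) = 284 m × sin(57°) = 238.2 m
throw = dip-slip × sin(dip) = 238.2 × sin(54°) = 193 m

193 m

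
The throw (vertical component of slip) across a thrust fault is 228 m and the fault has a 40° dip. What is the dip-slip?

dip-slip = throw / sin(dip) = 228 / sin(40°) = 355 m

355 m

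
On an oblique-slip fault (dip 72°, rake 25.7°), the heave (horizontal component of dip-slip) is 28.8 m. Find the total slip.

215 m

dip-slip = heave / cos(dip) = 28.8 / cos(72°) = 93.20 m
net slip = dip-slip / sin(rake) = 93.20 / sin(25.7°) = 215 m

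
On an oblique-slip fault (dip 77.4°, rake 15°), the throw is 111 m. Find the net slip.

dip-slip = throw / sin(dip) = 111 / sin(77.4°) = 113.7 m
net slip = dip-slip / sin(rake) = 113.7 / sin(15°) = 439 m

439 m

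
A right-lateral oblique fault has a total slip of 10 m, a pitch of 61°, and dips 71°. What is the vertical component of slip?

dip-slip = net slip × sin(rake) = 10 m × sin(61°) = 8.746 m
throw = dip-slip × sin(dip) = 8.746 × sin(71°) = 8.27 m

8.27 m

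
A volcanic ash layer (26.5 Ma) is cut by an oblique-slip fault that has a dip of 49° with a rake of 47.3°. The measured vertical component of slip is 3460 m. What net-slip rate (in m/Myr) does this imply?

dip-slip = throw / sin(dip) = 3460 / sin(49°) = 4585 m
net slip = dip-slip / sin(rake) = 4585 / sin(47.3°) = 6238 m
rate = 6238 m / 26.5 Ma = 0.000235 m/yr = 235 m/Myr

235 m/Myr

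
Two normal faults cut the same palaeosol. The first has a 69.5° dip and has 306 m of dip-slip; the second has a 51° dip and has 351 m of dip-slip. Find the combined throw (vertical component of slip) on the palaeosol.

throw_A = 306 × sin(69.5°) = 286.6 m
throw_B = 351 × sin(51°) = 272.8 m
total = 286.6 + 272.8 = 559 m

559 m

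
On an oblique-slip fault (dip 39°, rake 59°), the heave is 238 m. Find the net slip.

357 m

dip-slip = heave / cos(dip) = 238 / cos(39°) = 306.2 m
net slip = dip-slip / sin(rake) = 306.2 / sin(59°) = 357 m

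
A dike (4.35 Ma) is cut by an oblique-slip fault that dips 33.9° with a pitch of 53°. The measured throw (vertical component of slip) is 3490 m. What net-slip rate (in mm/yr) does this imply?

1.80 mm/yr

dip-slip = throw / sin(dip) = 3490 / sin(33.9°) = 6257 m
net slip = dip-slip / sin(rake) = 6257 / sin(53°) = 7835 m
rate = 7835 m / 4.35 Ma = 0.00180 m/yr = 1.80 mm/yr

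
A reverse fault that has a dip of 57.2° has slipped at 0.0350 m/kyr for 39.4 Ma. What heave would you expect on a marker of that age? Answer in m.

747 m

dip-slip = rate × time = 0.0350 m/kyr × 39.4 Ma = 1379 m
heave = dip-slip × cos(dip) = 1379 × cos(57.2°) = 747 m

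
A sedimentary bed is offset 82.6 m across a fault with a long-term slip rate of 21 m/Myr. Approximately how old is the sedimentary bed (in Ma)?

age = offset / rate = 82.6 m / (21 m/Myr) = 3.93e+06 yr = 3.93 Ma

3.93 Ma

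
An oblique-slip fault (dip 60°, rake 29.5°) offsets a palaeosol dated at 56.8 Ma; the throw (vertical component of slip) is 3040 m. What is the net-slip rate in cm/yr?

0.0126 cm/yr

dip-slip = throw / sin(dip) = 3040 / sin(60°) = 3510 m
net slip = dip-slip / sin(rake) = 3510 / sin(29.5°) = 7129 m
rate = 7129 m / 56.8 Ma = 0.000126 m/yr = 0.0126 cm/yr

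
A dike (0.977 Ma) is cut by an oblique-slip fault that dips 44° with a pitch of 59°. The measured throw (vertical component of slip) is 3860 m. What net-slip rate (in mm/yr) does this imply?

dip-slip = throw / sin(dip) = 3860 / sin(44°) = 5557 m
net slip = dip-slip / sin(rake) = 5557 / sin(59°) = 6483 m
rate = 6483 m / 0.977 Ma = 0.00664 m/yr = 6.64 mm/yr

6.64 mm/yr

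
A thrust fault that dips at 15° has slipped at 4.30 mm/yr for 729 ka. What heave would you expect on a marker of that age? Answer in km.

3.03 km

dip-slip = rate × time = 4.30 mm/yr × 729 ka = 3135 m
heave = dip-slip × cos(dip) = 3135 × cos(15°) = 3030 m = 3.03 km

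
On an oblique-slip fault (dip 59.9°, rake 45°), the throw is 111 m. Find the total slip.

dip-slip = throw / sin(dip) = 111 / sin(59.9°) = 128.3 m
net slip = dip-slip / sin(rake) = 128.3 / sin(45°) = 181 m

181 m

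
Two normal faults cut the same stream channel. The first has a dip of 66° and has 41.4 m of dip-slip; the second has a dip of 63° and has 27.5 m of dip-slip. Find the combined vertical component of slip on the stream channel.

throw_A = 41.4 × sin(66°) = 37.82 m
throw_B = 27.5 × sin(63°) = 24.50 m
total = 37.82 + 24.50 = 62.3 m

62.3 m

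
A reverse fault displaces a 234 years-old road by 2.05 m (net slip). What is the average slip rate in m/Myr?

8760 m/Myr

rate = 2.05 m / 234 years = 0.00876 m/yr = 8760 m/Myr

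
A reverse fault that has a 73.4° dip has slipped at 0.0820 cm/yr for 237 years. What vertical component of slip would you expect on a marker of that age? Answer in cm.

18.6 cm

dip-slip = rate × time = 0.0820 cm/yr × 237 years = 0.1943 m
throw = dip-slip × sin(dip) = 0.1943 × sin(73.4°) = 0.186 m = 18.6 cm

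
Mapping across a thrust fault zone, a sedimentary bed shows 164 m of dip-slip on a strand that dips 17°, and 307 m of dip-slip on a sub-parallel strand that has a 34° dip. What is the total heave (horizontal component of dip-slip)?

411 m

heave_A = 164 × cos(17°) = 156.8 m
heave_B = 307 × cos(34°) = 254.5 m
total = 156.8 + 254.5 = 411 m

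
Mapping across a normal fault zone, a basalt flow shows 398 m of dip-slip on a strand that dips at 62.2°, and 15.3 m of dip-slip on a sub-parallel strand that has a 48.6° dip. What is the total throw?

364 m

throw_A = 398 × sin(62.2°) = 352.1 m
throw_B = 15.3 × sin(48.6°) = 11.48 m
total = 352.1 + 11.48 = 364 m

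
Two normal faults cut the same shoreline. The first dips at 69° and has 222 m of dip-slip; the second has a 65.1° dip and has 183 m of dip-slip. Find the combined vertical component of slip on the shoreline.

373 m

throw_A = 222 × sin(69°) = 207.3 m
throw_B = 183 × sin(65.1°) = 166 m
total = 207.3 + 166 = 373 m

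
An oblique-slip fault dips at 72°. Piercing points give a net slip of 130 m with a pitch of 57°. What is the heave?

33.7 m

dip-slip = net slip × sin(rake) = 130 m × sin(57°) = 109 m
heave = dip-slip × cos(dip) = 109 × cos(72°) = 33.7 m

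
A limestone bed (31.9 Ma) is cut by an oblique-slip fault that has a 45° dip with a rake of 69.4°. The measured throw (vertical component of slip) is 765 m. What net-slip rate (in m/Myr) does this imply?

36.2 m/Myr

dip-slip = throw / sin(dip) = 765 / sin(45°) = 1082 m
net slip = dip-slip / sin(rake) = 1082 / sin(69.4°) = 1156 m
rate = 1156 m / 31.9 Ma = 0.0000362 m/yr = 36.2 m/Myr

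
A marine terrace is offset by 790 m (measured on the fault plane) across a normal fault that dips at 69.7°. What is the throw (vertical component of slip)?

741 m

throw = dip-slip × sin(dip) = 790 m × sin(69.7°) = 741 m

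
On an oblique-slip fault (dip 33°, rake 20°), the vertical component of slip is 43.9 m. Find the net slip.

236 m

dip-slip = throw / sin(dip) = 43.9 / sin(33°) = 80.60 m
net slip = dip-slip / sin(rake) = 80.60 / sin(20°) = 236 m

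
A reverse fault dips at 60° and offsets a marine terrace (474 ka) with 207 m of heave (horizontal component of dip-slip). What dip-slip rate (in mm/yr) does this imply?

dip-slip = heave / cos(dip) = 207 m / cos(60°) = 414 m
rate = 414 m / 474 ka = 0.000873 m/yr = 0.873 mm/yr

0.873 mm/yr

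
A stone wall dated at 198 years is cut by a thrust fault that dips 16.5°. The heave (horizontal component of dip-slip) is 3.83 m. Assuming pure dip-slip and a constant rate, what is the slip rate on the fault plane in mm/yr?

dip-slip = heave / cos(dip) = 3.83 m / cos(16.5°) = 3.994 m
rate = 3.994 m / 198 years = 0.0202 m/yr = 20.2 mm/yr

20.2 mm/yr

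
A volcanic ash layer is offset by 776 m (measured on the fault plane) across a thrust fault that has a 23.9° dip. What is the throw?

throw = dip-slip × sin(dip) = 776 m × sin(23.9°) = 314 m

314 m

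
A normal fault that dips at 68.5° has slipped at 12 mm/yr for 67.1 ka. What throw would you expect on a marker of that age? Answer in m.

749 m

dip-slip = rate × time = 12 mm/yr × 67.1 ka = 805.2 m
throw = dip-slip × sin(dip) = 805.2 × sin(68.5°) = 749 m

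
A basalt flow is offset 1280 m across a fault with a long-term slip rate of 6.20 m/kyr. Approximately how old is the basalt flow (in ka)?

206 ka

age = offset / rate = 1280 m / (6.20 m/kyr) = 206000 yr = 206 ka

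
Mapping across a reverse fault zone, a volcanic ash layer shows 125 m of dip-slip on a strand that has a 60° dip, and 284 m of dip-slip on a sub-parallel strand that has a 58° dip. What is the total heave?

213 m

heave_A = 125 × cos(60°) = 62.50 m
heave_B = 284 × cos(58°) = 150.5 m
total = 62.50 + 150.5 = 213 m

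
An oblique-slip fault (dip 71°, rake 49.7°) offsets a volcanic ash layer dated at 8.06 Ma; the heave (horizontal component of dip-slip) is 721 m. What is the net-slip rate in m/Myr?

360 m/Myr

dip-slip = heave / cos(dip) = 721 / cos(71°) = 2215 m
net slip = dip-slip / sin(rake) = 2215 / sin(49.7°) = 2904 m
rate = 2904 m / 8.06 Ma = 0.000360 m/yr = 360 m/Myr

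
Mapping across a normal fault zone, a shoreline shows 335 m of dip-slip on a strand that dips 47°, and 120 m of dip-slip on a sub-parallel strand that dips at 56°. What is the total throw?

344 m

throw_A = 335 × sin(47°) = 245 m
throw_B = 120 × sin(56°) = 99.48 m
total = 245 + 99.48 = 344 m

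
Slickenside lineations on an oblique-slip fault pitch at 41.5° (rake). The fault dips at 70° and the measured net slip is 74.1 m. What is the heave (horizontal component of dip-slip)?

16.8 m

dip-slip = net slip × sin(rake) = 74.1 m × sin(41.5°) = 49.10 m
heave = dip-slip × cos(dip) = 49.10 × cos(70°) = 16.8 m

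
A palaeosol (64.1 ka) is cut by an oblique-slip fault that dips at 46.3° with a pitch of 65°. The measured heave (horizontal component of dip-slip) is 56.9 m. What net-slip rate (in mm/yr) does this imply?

dip-slip = heave / cos(dip) = 56.9 / cos(46.3°) = 82.36 m
net slip = dip-slip / sin(rake) = 82.36 / sin(65°) = 90.87 m
rate = 90.87 m / 64.1 ka = 0.00142 m/yr = 1.42 mm/yr

1.42 mm/yr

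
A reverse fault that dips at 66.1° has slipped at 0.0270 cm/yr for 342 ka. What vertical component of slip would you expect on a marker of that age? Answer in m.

84.4 m

dip-slip = rate × time = 0.0270 cm/yr × 342 ka = 92.34 m
throw = dip-slip × sin(dip) = 92.34 × sin(66.1°) = 84.4 m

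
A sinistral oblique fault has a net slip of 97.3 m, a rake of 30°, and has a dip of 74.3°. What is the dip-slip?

48.6 m

dip-slip = net slip × sin(rake) = 97.3 m × sin(30°) = 48.6 m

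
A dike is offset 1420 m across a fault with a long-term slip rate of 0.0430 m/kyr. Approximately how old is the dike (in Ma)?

age = offset / rate = 1420 m / (0.0430 m/kyr) = 3.3e+07 yr = 33 Ma

33 Ma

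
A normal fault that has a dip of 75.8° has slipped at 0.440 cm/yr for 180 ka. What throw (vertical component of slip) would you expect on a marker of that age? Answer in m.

768 m

dip-slip = rate × time = 0.440 cm/yr × 180 ka = 792 m
throw = dip-slip × sin(dip) = 792 × sin(75.8°) = 768 m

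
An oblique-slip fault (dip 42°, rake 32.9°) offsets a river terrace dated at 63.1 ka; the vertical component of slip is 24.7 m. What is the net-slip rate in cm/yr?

dip-slip = throw / sin(dip) = 24.7 / sin(42°) = 36.91 m
net slip = dip-slip / sin(rake) = 36.91 / sin(32.9°) = 67.96 m
rate = 67.96 m / 63.1 ka = 0.00108 m/yr = 0.108 cm/yr

0.108 cm/yr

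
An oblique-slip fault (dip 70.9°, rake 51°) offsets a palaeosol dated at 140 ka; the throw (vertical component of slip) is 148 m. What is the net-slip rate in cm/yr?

0.144 cm/yr

dip-slip = throw / sin(dip) = 148 / sin(70.9°) = 156.6 m
net slip = dip-slip / sin(rake) = 156.6 / sin(51°) = 201.5 m
rate = 201.5 m / 140 ka = 0.00144 m/yr = 0.144 cm/yr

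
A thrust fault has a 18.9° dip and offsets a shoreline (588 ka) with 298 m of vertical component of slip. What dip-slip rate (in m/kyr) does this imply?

dip-slip = throw / sin(dip) = 298 m / sin(18.9°) = 920 m
rate = 920 m / 588 ka = 0.00156 m/yr = 1.56 m/kyr

1.56 m/kyr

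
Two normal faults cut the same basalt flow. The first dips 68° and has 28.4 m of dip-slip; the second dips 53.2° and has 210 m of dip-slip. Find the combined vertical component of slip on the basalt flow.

throw_A = 28.4 × sin(68°) = 26.33 m
throw_B = 210 × sin(53.2°) = 168.2 m
total = 26.33 + 168.2 = 194 m

194 m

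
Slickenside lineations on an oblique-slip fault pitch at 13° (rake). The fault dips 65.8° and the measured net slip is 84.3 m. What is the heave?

dip-slip = net slip × sin(rake) = 84.3 m × sin(13°) = 18.96 m
heave = dip-slip × cos(dip) = 18.96 × cos(65.8°) = 7.77 m

7.77 m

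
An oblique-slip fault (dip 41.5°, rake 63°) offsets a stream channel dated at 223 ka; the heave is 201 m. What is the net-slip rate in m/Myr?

dip-slip = heave / cos(dip) = 201 / cos(41.5°) = 268.4 m
net slip = dip-slip / sin(rake) = 268.4 / sin(63°) = 301.2 m
rate = 301.2 m / 223 ka = 0.00135 m/yr = 1350 m/Myr

1350 m/Myr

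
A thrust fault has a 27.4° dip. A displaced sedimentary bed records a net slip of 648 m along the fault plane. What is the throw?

throw = dip-slip × sin(dip) = 648 m × sin(27.4°) = 298 m

298 m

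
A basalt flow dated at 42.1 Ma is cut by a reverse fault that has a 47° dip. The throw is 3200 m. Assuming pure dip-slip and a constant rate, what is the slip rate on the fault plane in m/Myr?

dip-slip = throw / sin(dip) = 3200 m / sin(47°) = 4375 m
rate = 4375 m / 42.1 Ma = 0.000104 m/yr = 104 m/Myr

104 m/Myr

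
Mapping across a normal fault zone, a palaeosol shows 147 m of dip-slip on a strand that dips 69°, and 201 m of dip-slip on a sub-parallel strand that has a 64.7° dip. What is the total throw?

throw_A = 147 × sin(69°) = 137.2 m
throw_B = 201 × sin(64.7°) = 181.7 m
total = 137.2 + 181.7 = 319 m

319 m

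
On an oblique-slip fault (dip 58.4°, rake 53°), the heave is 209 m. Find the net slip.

dip-slip = heave / cos(dip) = 209 / cos(58.4°) = 398.9 m
net slip = dip-slip / sin(rake) = 398.9 / sin(53°) = 499 m

499 m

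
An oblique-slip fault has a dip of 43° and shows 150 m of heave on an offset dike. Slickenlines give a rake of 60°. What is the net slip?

237 m

dip-slip = heave / cos(dip) = 150 / cos(43°) = 205.1 m
net slip = dip-slip / sin(rake) = 205.1 / sin(60°) = 237 m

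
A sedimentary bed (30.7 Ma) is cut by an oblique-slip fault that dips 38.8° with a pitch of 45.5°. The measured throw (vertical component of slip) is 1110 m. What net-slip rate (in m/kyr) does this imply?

dip-slip = throw / sin(dip) = 1110 / sin(38.8°) = 1771 m
net slip = dip-slip / sin(rake) = 1771 / sin(45.5°) = 2484 m
rate = 2484 m / 30.7 Ma = 0.0000809 m/yr = 0.0809 m/kyr

0.0809 m/kyr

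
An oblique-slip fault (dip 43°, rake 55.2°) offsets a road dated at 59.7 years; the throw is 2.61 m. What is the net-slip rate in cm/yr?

dip-slip = throw / sin(dip) = 2.61 / sin(43°) = 3.827 m
net slip = dip-slip / sin(rake) = 3.827 / sin(55.2°) = 4.661 m
rate = 4.661 m / 59.7 years = 0.0781 m/yr = 7.81 cm/yr

7.81 cm/yr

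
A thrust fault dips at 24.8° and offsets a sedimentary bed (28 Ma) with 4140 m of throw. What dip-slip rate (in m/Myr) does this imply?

353 m/Myr

dip-slip = throw / sin(dip) = 4140 m / sin(24.8°) = 9870 m
rate = 9870 m / 28 Ma = 0.000353 m/yr = 353 m/Myr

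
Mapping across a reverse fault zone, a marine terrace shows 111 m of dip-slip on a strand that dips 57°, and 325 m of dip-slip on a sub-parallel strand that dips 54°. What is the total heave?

251 m

heave_A = 111 × cos(57°) = 60.45 m
heave_B = 325 × cos(54°) = 191 m
total = 60.45 + 191 = 251 m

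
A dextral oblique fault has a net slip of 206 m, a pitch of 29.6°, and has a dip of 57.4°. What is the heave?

54.8 m

dip-slip = net slip × sin(rake) = 206 m × sin(29.6°) = 101.8 m
heave = dip-slip × cos(dip) = 101.8 × cos(57.4°) = 54.8 m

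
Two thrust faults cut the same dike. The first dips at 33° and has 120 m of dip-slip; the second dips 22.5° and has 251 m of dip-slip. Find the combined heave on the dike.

heave_A = 120 × cos(33°) = 100.6 m
heave_B = 251 × cos(22.5°) = 231.9 m
total = 100.6 + 231.9 = 333 m

333 m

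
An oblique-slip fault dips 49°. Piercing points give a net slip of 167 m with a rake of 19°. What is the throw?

41 m

dip-slip = net slip × sin(rake) = 167 m × sin(19°) = 54.37 m
throw = dip-slip × sin(dip) = 54.37 × sin(49°) = 41 m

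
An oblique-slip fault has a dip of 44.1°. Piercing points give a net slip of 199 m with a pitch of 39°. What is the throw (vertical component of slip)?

dip-slip = net slip × sin(rake) = 199 m × sin(39°) = 125.2 m
throw = dip-slip × sin(dip) = 125.2 × sin(44.1°) = 87.2 m

87.2 m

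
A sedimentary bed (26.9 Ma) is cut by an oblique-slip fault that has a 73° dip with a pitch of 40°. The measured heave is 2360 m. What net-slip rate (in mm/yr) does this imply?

dip-slip = heave / cos(dip) = 2360 / cos(73°) = 8072 m
net slip = dip-slip / sin(rake) = 8072 / sin(40°) = 12560 m
rate = 12560 m / 26.9 Ma = 0.000467 m/yr = 0.467 mm/yr

0.467 mm/yr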